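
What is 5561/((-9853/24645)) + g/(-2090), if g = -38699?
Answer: -286054964803/20592770 ≈ -13891.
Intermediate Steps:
5561/((-9853/24645)) + g/(-2090) = 5561/((-9853/24645)) - 38699/(-2090) = 5561/((-9853*1/24645)) - 38699*(-1/2090) = 5561/(-9853/24645) + 38699/2090 = 5561*(-24645/9853) + 38699/2090 = -137050845/9853 + 38699/2090 = -286054964803/20592770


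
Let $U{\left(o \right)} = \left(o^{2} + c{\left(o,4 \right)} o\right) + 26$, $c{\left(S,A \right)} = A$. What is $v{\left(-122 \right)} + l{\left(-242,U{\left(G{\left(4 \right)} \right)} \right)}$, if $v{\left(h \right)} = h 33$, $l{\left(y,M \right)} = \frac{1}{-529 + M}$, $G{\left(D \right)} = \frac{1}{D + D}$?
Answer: $- \frac{129472198}{32159} \approx -4026.0$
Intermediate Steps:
$G{\left(D \right)} = \frac{1}{2 D}$
$U{\left(o \right)} = 26 + o^{2} + 4 o$ ($U{\left(o \right)} = \left(o^{2} + 4 o\right) + 26 = 26 + o^{2} + 4 o$)
$v{\left(h \right)} = 33 h$
$v{\left(-122 \right)} + l{\left(-242,U{\left(G{\left(4 \right)} \right)} \right)} = 33 \left(-122\right) + \frac{1}{-529 + \left(26 + \left(\frac{1}{2 \cdot 4}\right)^{2} + 4 \frac{1}{2 \cdot 4}\right)} = -4026 + \frac{1}{-529 + \left(26 + \left(\frac{1}{2} \cdot \frac{1}{4}\right)^{2} + 4 \cdot \frac{1}{2} \cdot \frac{1}{4}\right)} = -4026 + \frac{1}{-529 + \left(26 + \left(\frac{1}{8}\right)^{2} + 4 \cdot \frac{1}{8}\right)} = -4026 + \frac{1}{-529 + \left(26 + \frac{1}{64} + \frac{1}{2}\right)} = -4026 + \frac{1}{-529 + \frac{1697}{64}} = -4026 + \frac{1}{- \frac{32159}{64}} = -4026 - \frac{64}{32159} = - \frac{129472198}{32159}$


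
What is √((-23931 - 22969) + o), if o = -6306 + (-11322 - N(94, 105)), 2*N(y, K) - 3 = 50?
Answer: I*√258218/2 ≈ 254.08*I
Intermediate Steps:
N(y, K) = 53/2 (N(y, K) = 3/2 + (½)*50 = 3/2 + 25 = 53/2)
o = -35309/2 (o = -6306 + (-11322 - 1*53/2) = -6306 + (-11322 - 53/2) = -6306 - 22697/2 = -35309/2 ≈ -17655.)
√((-23931 - 22969) + o) = √((-23931 - 22969) - 35309/2) = √(-46900 - 35309/2) = √(-129109/2) = I*√258218/2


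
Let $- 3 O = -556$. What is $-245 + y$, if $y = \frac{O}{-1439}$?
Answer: $- \frac{1058221}{4317} \approx -245.13$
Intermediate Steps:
$O = \frac{556}{3}$ ($O = \left(- \frac{1}{3}\right) \left(-556\right) = \frac{556}{3} \approx 185.33$)
$y = - \frac{556}{4317}$ ($y = \frac{556}{3 \left(-1439\right)} = \frac{556}{3} \left(- \frac{1}{1439}\right) = - \frac{556}{4317} \approx -0.12879$)
$-245 + y = -245 - \frac{556}{4317} = - \frac{1058221}{4317}$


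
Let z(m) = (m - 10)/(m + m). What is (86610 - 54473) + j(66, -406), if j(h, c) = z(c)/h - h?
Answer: 214843681/6699 ≈ 32071.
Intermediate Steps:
z(m) = (-10 + m)/(2*m) (z(m) = (-10 + m)/((2*m)) = (-10 + m)*(1/(2*m)) = (-10 + m)/(2*m))
j(h, c) = -h + (-10 + c)/(2*c*h) (j(h, c) = ((-10 + c)/(2*c))/h - h = (-10 + c)/(2*c*h) - h = -h + (-10 + c)/(2*c*h))
(86610 - 54473) + j(66, -406) = (86610 - 54473) + ((½)/66 - 1*66 - 5/(-406*66)) = 32137 + ((½)*(1/66) - 66 - 5*(-1/406)*1/66) = 32137 + (1/132 - 66 + 5/26796) = 32137 - 442082/6699 = 214843681/6699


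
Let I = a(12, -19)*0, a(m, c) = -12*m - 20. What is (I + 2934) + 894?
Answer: 3828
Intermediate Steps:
a(m, c) = -20 - 12*m
I = 0 (I = (-20 - 12*12)*0 = (-20 - 144)*0 = -164*0 = 0)
(I + 2934) + 894 = (0 + 2934) + 894 = 2934 + 894 = 3828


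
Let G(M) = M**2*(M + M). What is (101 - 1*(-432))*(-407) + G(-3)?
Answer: -216985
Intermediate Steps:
G(M) = 2*M**3 (G(M) = M**2*(2*M) = 2*M**3)
(101 - 1*(-432))*(-407) + G(-3) = (101 - 1*(-432))*(-407) + 2*(-3)**3 = (101 + 432)*(-407) + 2*(-27) = 533*(-407) - 54 = -216931 - 54 = -216985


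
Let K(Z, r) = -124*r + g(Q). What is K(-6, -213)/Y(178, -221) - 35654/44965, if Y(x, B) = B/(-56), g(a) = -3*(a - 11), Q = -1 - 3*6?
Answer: 3925012738/584545 ≈ 6714.6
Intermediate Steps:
Q = -19 (Q = -1 - 18 = -19)
g(a) = 33 - 3*a (g(a) = -3*(-11 + a) = 33 - 3*a)
Y(x, B) = -B/56 (Y(x, B) = B*(-1/56) = -B/56)
K(Z, r) = 90 - 124*r (K(Z, r) = -124*r + (33 - 3*(-19)) = -124*r + (33 + 57) = -124*r + 90 = 90 - 124*r)
K(-6, -213)/Y(178, -221) - 35654/44965 = (90 - 124*(-213))/((-1/56*(-221))) - 35654/44965 = (90 + 26412)/(221/56) - 35654*1/44965 = 26502*(56/221) - 35654/44965 = 1484112/221 - 35654/44965 = 3925012738/584545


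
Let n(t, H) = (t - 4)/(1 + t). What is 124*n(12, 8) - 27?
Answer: 641/13 ≈ 49.308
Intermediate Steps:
n(t, H) = (-4 + t)/(1 + t)
124*n(12, 8) - 27 = 124*((-4 + 12)/(1 + 12)) - 27 = 124*(8/13) - 27 = 992/13 - 27 = 641/13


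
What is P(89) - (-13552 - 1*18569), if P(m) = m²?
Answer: 40042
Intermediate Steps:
P(89) - (-13552 - 1*18569) = 89² - (-13552 - 1*18569) = 7921 - (-13552 - 18569) = 7921 - 1*(-32121) = 7921 + 32121 = 40042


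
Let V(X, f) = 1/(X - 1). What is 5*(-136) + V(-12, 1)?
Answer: -8841/13 ≈ -680.08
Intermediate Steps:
V(X, f) = 1/(-1 + X)
5*(-136) + V(-12, 1) = 5*(-136) + 1/(-1 - 12) = -680 + 1/(-13) = -680 - 1/13 = -8841/13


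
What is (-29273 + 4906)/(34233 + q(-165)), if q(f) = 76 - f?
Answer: -24367/34474 ≈ -0.70682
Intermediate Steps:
(-29273 + 4906)/(34233 + q(-165)) = (-29273 + 4906)/(34233 + (76 - 1*(-165))) = -24367/(34233 + (76 + 165)) = -24367/(34233 + 241) = -24367/34474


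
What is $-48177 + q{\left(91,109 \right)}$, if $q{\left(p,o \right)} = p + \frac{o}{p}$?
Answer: $- \frac{4375717}{91} \approx -48085.0$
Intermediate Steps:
$-48177 + q{\left(91,109 \right)} = -48177 + \left(91 + \frac{109}{91}\right) = -48177 + \frac{8390}{91} = - \frac{4375717}{91}$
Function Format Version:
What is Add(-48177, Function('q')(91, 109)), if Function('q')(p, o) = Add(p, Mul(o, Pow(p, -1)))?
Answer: Rational(-4375717, 91) ≈ -48085.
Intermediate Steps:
Add(-48177, Function('q')(91, 109)) = Add(-48177, Add(91, Mul(109, Pow(91, -1)))) = Add(-48177, Add(91, Mul(109, Rational(1, 91)))) = Add(-48177, Add(91, Rational(109, 91))) = Add(-48177, Rational(8390, 91)) = Rational(-4375717, 91)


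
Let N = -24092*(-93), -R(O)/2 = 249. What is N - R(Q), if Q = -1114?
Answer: 2241054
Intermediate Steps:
R(O) = -498 (R(O) = -2*249 = -498)
N = 2240556
N - R(Q) = 2240556 - 1*(-498) = 2240556 + 498 = 2241054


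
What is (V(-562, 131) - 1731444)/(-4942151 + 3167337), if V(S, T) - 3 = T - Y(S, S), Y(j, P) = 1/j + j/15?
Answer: 14594627441/14961682020 ≈ 0.97547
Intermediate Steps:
Y(j, P) = 1/j + j/15 (Y(j, P) = 1/j + j*(1/15) = 1/j + j/15)
V(S, T) = 3 + T - 1/S - S/15 (V(S, T) = 3 + (T - (1/S + S/15)) = 3 + (T + (-1/S - S/15)) = 3 + (T - 1/S - S/15) = 3 + T - 1/S - S/15)
(V(-562, 131) - 1731444)/(-4942151 + 3167337) = ((3 + 131 - 1/(-562) - 1/15*(-562)) - 1731444)/(-4942151 + 3167337) = ((3 + 131 - 1*(-1/562) + 562/15) - 1731444)/(-1774814) = ((3 + 131 + 1/562 + 562/15) - 1731444)*(-1/1774814) = (1445479/8430 - 1731444)*(-1/1774814) = -14594627441/8430*(-1/1774814) = 14594627441/14961682020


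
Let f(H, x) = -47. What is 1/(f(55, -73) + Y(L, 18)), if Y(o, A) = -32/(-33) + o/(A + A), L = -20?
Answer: -99/4612 ≈ -0.021466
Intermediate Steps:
Y(o, A) = 32/33 + o/(2*A) (Y(o, A) = -32*(-1/33) + o/((2*A)) = 32/33 + o*(1/(2*A)) = 32/33 + o/(2*A))
1/(f(55, -73) + Y(L, 18)) = 1/(-47 + (32/33 + (½)*(-20)/18)) = 1/(-47 + (32/33 + (½)*(-20)*(1/18))) = 1/(-47 + (32/33 - 5/9)) = 1/(-47 + 41/99) = 1/(-4612/99) = -99/4612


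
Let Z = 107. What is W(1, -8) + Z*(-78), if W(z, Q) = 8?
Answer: -8338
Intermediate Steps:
W(1, -8) + Z*(-78) = 8 + 107*(-78) = 8 - 8346 = -8338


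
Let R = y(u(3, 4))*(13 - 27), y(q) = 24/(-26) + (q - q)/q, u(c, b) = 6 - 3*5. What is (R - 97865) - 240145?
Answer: -4393962/13 ≈ -3.3800e+5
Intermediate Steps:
u(c, b) = -9 (u(c, b) = 6 - 15 = -9)
y(q) = -12/13 (y(q) = 24*(-1/26) + 0/q = -12/13 + 0 = -12/13)
R = 168/13 (R = -12*(13 - 27)/13 = -12/13*(-14) = 168/13 ≈ 12.923)
(R - 97865) - 240145 = (168/13 - 97865) - 240145 = -1272077/13 - 240145 = -4393962/13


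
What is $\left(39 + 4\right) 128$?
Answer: $5504$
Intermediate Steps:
$\left(39 + 4\right) 128 = 43 \cdot 128 = 5504$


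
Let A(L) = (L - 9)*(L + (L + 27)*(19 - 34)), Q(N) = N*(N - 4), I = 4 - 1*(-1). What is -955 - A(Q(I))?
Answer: -2855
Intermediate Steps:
I = 5 (I = 4 + 1 = 5)
Q(N) = N*(-4 + N)
A(L) = (-405 - 14*L)*(-9 + L) (A(L) = (-9 + L)*(L + (27 + L)*(-15)) = (-9 + L)*(L + (-405 - 15*L)) = (-9 + L)*(-405 - 14*L) = (-405 - 14*L)*(-9 + L))
-955 - A(Q(I)) = -955 - (3645 - 1395*(-4 + 5) - 14*25*(-4 + 5)²) = -955 - (3645 - 1395 - 14*(5*1)²) = -955 - (3645 - 279*5 - 14*5²) = -955 - (3645 - 1395 - 14*25) = -955 - (3645 - 1395 - 350) = -955 - 1*1900 = -955 - 1900 = -2855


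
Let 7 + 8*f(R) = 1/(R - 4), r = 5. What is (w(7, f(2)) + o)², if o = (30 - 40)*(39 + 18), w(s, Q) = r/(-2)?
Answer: 1311025/4 ≈ 3.2776e+5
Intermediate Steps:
f(R) = -7/8 + 1/(8*(-4 + R)) (f(R) = -7/8 + 1/(8*(R - 4)) = -7/8 + 1/(8*(-4 + R)))
w(s, Q) = -5/2 (w(s, Q) = 5/(-2) = 5*(-½) = -5/2)
o = -570 (o = -10*57 = -570)
(w(7, f(2)) + o)² = (-5/2 - 570)² = (-1145/2)² = 1311025/4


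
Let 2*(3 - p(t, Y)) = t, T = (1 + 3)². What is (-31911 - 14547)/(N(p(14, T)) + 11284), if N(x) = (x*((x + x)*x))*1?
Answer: -23229/5578 ≈ -4.1644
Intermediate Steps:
T = 16 (T = 4² = 16)
p(t, Y) = 3 - t/2
N(x) = 2*x³ (N(x) = (x*((2*x)*x))*1 = (x*(2*x²))*1 = (2*x³)*1 = 2*x³)
(-31911 - 14547)/(N(p(14, T)) + 11284) = (-31911 - 14547)/(2*(3 - ½*14)³ + 11284) = -46458/(2*(3 - 7)³ + 11284) = -46458/(2*(-4)³ + 11284) = -46458/(2*(-64) + 11284) = -46458/(-128 + 11284) = -46458/11156 = -46458*1/11156 = -23229/5578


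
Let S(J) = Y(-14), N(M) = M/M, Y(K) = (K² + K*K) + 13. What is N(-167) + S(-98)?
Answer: 406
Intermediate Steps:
Y(K) = 13 + 2*K² (Y(K) = (K² + K²) + 13 = 2*K² + 13 = 13 + 2*K²)
N(M) = 1
S(J) = 405 (S(J) = 13 + 2*(-14)² = 13 + 2*196 = 13 + 392 = 405)
N(-167) + S(-98) = 1 + 405 = 406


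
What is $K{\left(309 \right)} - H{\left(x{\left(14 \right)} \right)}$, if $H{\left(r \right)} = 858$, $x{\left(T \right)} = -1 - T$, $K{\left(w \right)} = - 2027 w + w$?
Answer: $-626892$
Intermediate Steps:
$K{\left(w \right)} = - 2026 w$
$K{\left(309 \right)} - H{\left(x{\left(14 \right)} \right)} = \left(-2026\right) 309 - 858 = -626034 - 858 = -626892$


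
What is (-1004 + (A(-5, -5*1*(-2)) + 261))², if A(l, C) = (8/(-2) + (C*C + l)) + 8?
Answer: 414736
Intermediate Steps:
A(l, C) = 4 + l + C² (A(l, C) = (8*(-½) + (C² + l)) + 8 = (-4 + (l + C²)) + 8 = (-4 + l + C²) + 8 = 4 + l + C²)
(-1004 + (A(-5, -5*1*(-2)) + 261))² = (-1004 + ((4 - 5 + (-5*1*(-2))²) + 261))² = (-1004 + ((4 - 5 + (-5*(-2))²) + 261))² = (-1004 + ((4 - 5 + 10²) + 261))² = (-1004 + ((4 - 5 + 100) + 261))² = (-1004 + (99 + 261))² = (-1004 + 360)² = (-644)² = 414736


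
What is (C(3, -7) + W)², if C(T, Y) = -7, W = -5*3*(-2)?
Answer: 529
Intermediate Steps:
W = 30 (W = -15*(-2) = 30)
(C(3, -7) + W)² = (-7 + 30)² = 23² = 529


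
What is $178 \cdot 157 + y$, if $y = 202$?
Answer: $28148$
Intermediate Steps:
$178 \cdot 157 + y = 178 \cdot 157 + 202 = 27946 + 202 = 28148$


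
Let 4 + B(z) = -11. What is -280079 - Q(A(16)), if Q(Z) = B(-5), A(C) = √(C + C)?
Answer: -280064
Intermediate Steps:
B(z) = -15 (B(z) = -4 - 11 = -15)
A(C) = √2*√C (A(C) = √(2*C) = √2*√C)
Q(Z) = -15
-280079 - Q(A(16)) = -280079 - 1*(-15) = -280079 + 15 = -280064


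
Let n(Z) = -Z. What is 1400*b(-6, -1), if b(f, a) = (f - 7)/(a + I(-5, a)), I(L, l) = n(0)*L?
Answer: 18200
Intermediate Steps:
I(L, l) = 0 (I(L, l) = (-1*0)*L = 0*L = 0)
b(f, a) = (-7 + f)/a (b(f, a) = (f - 7)/(a + 0) = (-7 + f)/a)
1400*b(-6, -1) = 1400*((-7 - 6)/(-1)) = 1400*(-1*(-13)) = 1400*13 = 18200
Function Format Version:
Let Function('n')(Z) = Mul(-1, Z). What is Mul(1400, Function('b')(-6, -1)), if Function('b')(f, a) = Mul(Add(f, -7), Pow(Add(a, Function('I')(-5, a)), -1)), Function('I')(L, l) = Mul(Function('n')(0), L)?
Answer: 18200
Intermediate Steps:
Function('I')(L, l) = 0 (Function('I')(L, l) = Mul(Mul(-1, 0), L) = Mul(0, L) = 0)
Function('b')(f, a) = Mul(Pow(a, -1), Add(-7, f)) (Function('b')(f, a) = Mul(Add(f, -7), Pow(Add(a, 0), -1)) = Mul(Add(-7, f), Pow(a, -1)) = Mul(Pow(a, -1), Add(-7, f)))
Mul(1400, Function('b')(-6, -1)) = Mul(1400, Mul(Pow(-1, -1), Add(-7, -6))) = Mul(1400, Mul(-1, -13)) = Mul(1400, 13) = 18200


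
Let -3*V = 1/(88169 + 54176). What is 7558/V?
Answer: -3227530530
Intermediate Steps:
V = -1/427035 (V = -1/(3*(88169 + 54176)) = -⅓/142345 = -⅓*1/142345 = -1/427035 ≈ -2.3417e-6)
7558/V = 7558/(-1/427035) = 7558*(-427035) = -3227530530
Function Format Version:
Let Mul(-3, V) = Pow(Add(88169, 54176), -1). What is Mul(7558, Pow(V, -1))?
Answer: -3227530530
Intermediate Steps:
V = Rational(-1, 427035) (V = Mul(Rational(-1, 3), Pow(Add(88169, 54176), -1)) = Mul(Rational(-1, 3), Pow(142345, -1)) = Mul(Rational(-1, 3), Rational(1, 142345)) = Rational(-1, 427035) ≈ -2.3417e-6)
Mul(7558, Pow(V, -1)) = Mul(7558, Pow(Rational(-1, 427035), -1)) = Mul(7558, -427035) = -3227530530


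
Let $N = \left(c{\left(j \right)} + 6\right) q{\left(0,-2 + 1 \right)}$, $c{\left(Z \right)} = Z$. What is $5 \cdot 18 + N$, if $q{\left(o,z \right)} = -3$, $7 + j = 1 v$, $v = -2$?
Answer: $99$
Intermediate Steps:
$j = -9$ ($j = -7 + 1 \left(-2\right) = -7 - 2 = -9$)
$N = 9$ ($N = \left(-9 + 6\right) \left(-3\right) = \left(-3\right) \left(-3\right) = 9$)
$5 \cdot 18 + N = 5 \cdot 18 + 9 = 90 + 9 = 99$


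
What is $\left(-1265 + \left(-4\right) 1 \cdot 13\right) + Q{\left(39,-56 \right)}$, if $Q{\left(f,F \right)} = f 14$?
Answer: $-771$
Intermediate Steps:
$Q{\left(f,F \right)} = 14 f$
$\left(-1265 + \left(-4\right) 1 \cdot 13\right) + Q{\left(39,-56 \right)} = \left(-1265 + \left(-4\right) 1 \cdot 13\right) + 14 \cdot 39 = \left(-1265 - 52\right) + 546 = -1317 + 546 = -771$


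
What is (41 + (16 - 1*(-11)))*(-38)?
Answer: -2584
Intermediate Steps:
(41 + (16 - 1*(-11)))*(-38) = (41 + (16 + 11))*(-38) = (41 + 27)*(-38) = 68*(-38) = -2584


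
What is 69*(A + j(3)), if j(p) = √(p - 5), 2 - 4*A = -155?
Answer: 10833/4 + 69*I*√2 ≈ 2708.3 + 97.581*I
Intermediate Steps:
A = 157/4 (A = ½ - ¼*(-155) = ½ + 155/4 = 157/4 ≈ 39.250)
j(p) = √(-5 + p)
69*(A + j(3)) = 69*(157/4 + √(-5 + 3)) = 69*(157/4 + √(-2)) = 69*(157/4 + I*√2) = 10833/4 + 69*I*√2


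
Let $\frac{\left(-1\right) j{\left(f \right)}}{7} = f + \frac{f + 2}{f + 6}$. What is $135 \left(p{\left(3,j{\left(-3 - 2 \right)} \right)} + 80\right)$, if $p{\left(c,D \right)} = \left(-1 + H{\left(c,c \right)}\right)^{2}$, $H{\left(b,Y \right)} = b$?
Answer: $11340$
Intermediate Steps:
$j{\left(f \right)} = - 7 f - \frac{7 \left(2 + f\right)}{6 + f}$ ($j{\left(f \right)} = - 7 \left(f + \frac{f + 2}{f + 6}\right) = - 7 \left(f + \frac{2 + f}{6 + f}\right) = - 7 f - \frac{7 \left(2 + f\right)}{6 + f}$)
$p{\left(c,D \right)} = \left(-1 + c\right)^{2}$
$135 \left(p{\left(3,j{\left(-3 - 2 \right)} \right)} + 80\right) = 135 \left(\left(-1 + 3\right)^{2} + 80\right) = 135 \left(2^{2} + 80\right) = 135 \left(4 + 80\right) = 135 \cdot 84 = 11340$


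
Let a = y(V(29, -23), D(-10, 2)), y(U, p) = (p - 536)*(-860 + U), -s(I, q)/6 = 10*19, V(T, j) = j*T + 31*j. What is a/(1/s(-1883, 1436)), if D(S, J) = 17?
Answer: -1325318400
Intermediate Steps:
V(T, j) = 31*j + T*j (V(T, j) = T*j + 31*j = 31*j + T*j)
s(I, q) = -1140 (s(I, q) = -60*19 = -6*190 = -1140)
y(U, p) = (-860 + U)*(-536 + p) (y(U, p) = (-536 + p)*(-860 + U) = (-860 + U)*(-536 + p))
a = 1162560 (a = 460960 - 860*17 - (-12328)*(31 + 29) - 23*(31 + 29)*17 = 460960 - 14620 - (-12328)*60 - 23*60*17 = 460960 - 14620 - 536*(-1380) - 1380*17 = 460960 - 14620 + 739680 - 23460 = 1162560)
a/(1/s(-1883, 1436)) = 1162560/(1/(-1140)) = 1162560/(-1/1140) = 1162560*(-1140) = -1325318400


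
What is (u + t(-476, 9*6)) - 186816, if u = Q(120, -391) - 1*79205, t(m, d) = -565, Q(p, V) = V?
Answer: -266977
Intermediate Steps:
u = -79596 (u = -391 - 1*79205 = -391 - 79205 = -79596)
(u + t(-476, 9*6)) - 186816 = (-79596 - 565) - 186816 = -80161 - 186816 = -266977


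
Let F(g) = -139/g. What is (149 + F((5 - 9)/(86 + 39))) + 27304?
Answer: 127187/4 ≈ 31797.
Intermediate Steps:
(149 + F((5 - 9)/(86 + 39))) + 27304 = (149 - 139*(86 + 39)/(5 - 9)) + 27304 = (149 - 139/((-4/125))) + 27304 = (149 - 139/((-4*1/125))) + 27304 = (149 - 139/(-4/125)) + 27304 = (149 - 139*(-125/4)) + 27304 = (149 + 17375/4) + 27304 = 17971/4 + 27304 = 127187/4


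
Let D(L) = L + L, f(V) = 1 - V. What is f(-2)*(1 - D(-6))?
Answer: 39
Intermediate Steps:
D(L) = 2*L
f(-2)*(1 - D(-6)) = (1 - 1*(-2))*(1 - 2*(-6)) = (1 + 2)*(1 - 1*(-12)) = 3*(1 + 12) = 3*13 = 39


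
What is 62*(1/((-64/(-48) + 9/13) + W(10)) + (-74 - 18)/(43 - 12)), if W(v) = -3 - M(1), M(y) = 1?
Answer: -16586/77 ≈ -215.40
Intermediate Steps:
W(v) = -4 (W(v) = -3 - 1*1 = -3 - 1 = -4)
62*(1/((-64/(-48) + 9/13) + W(10)) + (-74 - 18)/(43 - 12)) = 62*(1/((-64/(-48) + 9/13) - 4) + (-74 - 18)/(43 - 12)) = 62*(1/((-64*(-1/48) + 9*(1/13)) - 4) - 92/31) = 62*(1/((4/3 + 9/13) - 4) - 92*1/31) = 62*(1/(79/39 - 4) - 92/31) = 62*(1/(-77/39) - 92/31) = 62*(-39/77 - 92/31) = 62*(-8293/2387) = -16586/77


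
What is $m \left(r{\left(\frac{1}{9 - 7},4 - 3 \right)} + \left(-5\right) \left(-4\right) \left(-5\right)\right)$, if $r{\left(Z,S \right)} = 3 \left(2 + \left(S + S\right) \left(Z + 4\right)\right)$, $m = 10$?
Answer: $-670$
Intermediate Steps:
$r{\left(Z,S \right)} = 6 + 6 S \left(4 + Z\right)$ ($r{\left(Z,S \right)} = 3 \left(2 + 2 S \left(4 + Z\right)\right) = 6 + 6 S \left(4 + Z\right)$)
$m \left(r{\left(\frac{1}{9 - 7},4 - 3 \right)} + \left(-5\right) \left(-4\right) \left(-5\right)\right) = 10 \left(\left(6 + 24 \left(4 - 3\right) + \frac{6 \left(4 - 3\right)}{9 - 7}\right) + \left(-5\right) \left(-4\right) \left(-5\right)\right) = 10 \left(\left(6 + 24 \cdot 1 + 6 \cdot 1 \cdot \frac{1}{2}\right) + 20 \left(-5\right)\right) = 10 \left(\left(6 + 24 + 6 \cdot 1 \cdot \frac{1}{2}\right) - 100\right) = 10 \left(\left(6 + 24 + 3\right) - 100\right) = 10 \left(33 - 100\right) = 10 \left(-67\right) = -670$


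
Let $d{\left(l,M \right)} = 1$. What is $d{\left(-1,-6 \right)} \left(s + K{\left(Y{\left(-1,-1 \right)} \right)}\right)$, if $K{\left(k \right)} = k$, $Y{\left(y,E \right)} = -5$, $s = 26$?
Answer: $21$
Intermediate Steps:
$d{\left(-1,-6 \right)} \left(s + K{\left(Y{\left(-1,-1 \right)} \right)}\right) = 1 \left(26 - 5\right) = 1 \cdot 21 = 21$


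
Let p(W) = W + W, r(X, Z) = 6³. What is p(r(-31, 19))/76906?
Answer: 216/38453 ≈ 0.0056172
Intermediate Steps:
r(X, Z) = 216
p(W) = 2*W
p(r(-31, 19))/76906 = (2*216)/76906 = 432*(1/76906) = 216/38453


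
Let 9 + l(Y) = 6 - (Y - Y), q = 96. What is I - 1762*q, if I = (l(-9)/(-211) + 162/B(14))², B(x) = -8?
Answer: -120201366831/712336 ≈ -1.6874e+5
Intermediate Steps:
l(Y) = -3 (l(Y) = -9 + (6 - (Y - Y)) = -9 + (6 - 1*0) = -9 + (6 + 0) = -9 + 6 = -3)
I = 291692241/712336 (I = (-3/(-211) + 162/(-8))² = (-3*(-1/211) + 162*(-⅛))² = (3/211 - 81/4)² = (-17079/844)² = 291692241/712336 ≈ 409.49)
I - 1762*q = 291692241/712336 - 1762*96 = 291692241/712336 - 1*169152 = 291692241/712336 - 169152 = -120201366831/712336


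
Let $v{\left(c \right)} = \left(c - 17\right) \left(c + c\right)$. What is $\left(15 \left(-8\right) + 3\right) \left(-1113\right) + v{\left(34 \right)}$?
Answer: $131377$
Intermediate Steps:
$v{\left(c \right)} = 2 c \left(-17 + c\right)$ ($v{\left(c \right)} = \left(-17 + c\right) 2 c = 2 c \left(-17 + c\right)$)
$\left(15 \left(-8\right) + 3\right) \left(-1113\right) + v{\left(34 \right)} = \left(15 \left(-8\right) + 3\right) \left(-1113\right) + 2 \cdot 34 \left(-17 + 34\right) = \left(-120 + 3\right) \left(-1113\right) + 2 \cdot 34 \cdot 17 = \left(-117\right) \left(-1113\right) + 1156 = 130221 + 1156 = 131377$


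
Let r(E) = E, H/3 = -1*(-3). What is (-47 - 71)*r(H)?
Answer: -1062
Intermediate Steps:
H = 9 (H = 3*(-1*(-3)) = 3*3 = 9)
(-47 - 71)*r(H) = (-47 - 71)*9 = -118*9 = -1062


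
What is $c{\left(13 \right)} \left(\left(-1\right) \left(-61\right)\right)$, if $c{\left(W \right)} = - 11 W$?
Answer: $-8723$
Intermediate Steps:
$c{\left(13 \right)} \left(\left(-1\right) \left(-61\right)\right) = \left(-11\right) 13 \left(\left(-1\right) \left(-61\right)\right) = \left(-143\right) 61 = -8723$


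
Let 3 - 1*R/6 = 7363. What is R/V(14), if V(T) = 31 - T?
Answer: -44160/17 ≈ -2597.6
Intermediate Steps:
R = -44160 (R = 18 - 6*7363 = 18 - 44178 = -44160)
R/V(14) = -44160/(31 - 1*14) = -44160/(31 - 14) = -44160/17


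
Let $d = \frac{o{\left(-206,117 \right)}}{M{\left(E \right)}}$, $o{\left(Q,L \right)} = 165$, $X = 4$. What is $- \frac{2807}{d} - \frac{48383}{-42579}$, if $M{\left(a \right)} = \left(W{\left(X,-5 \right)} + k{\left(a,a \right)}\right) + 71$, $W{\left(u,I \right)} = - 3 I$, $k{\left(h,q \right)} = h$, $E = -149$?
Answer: $\frac{2512565378}{2341845} \approx 1072.9$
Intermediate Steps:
$M{\left(a \right)} = 86 + a$ ($M{\left(a \right)} = \left(\left(-3\right) \left(-5\right) + a\right) + 71 = \left(15 + a\right) + 71 = 86 + a$)
$d = - \frac{55}{21}$ ($d = \frac{165}{86 - 149} = \frac{165}{-63} = 165 \left(- \frac{1}{63}\right) = - \frac{55}{21} \approx -2.619$)
$- \frac{2807}{d} - \frac{48383}{-42579} = - \frac{2807}{- \frac{55}{21}} - \frac{48383}{-42579} = \left(-2807\right) \left(- \frac{21}{55}\right) - - \frac{48383}{42579} = \frac{58947}{55} + \frac{48383}{42579} = \frac{2512565378}{2341845}$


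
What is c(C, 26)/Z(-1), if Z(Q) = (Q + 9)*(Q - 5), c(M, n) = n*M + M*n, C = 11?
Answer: -143/12 ≈ -11.917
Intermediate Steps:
c(M, n) = 2*M*n (c(M, n) = M*n + M*n = 2*M*n)
Z(Q) = (-5 + Q)*(9 + Q) (Z(Q) = (9 + Q)*(-5 + Q) = (-5 + Q)*(9 + Q))
c(C, 26)/Z(-1) = (2*11*26)/(-45 + (-1)² + 4*(-1)) = 572/(-45 + 1 - 4) = 572/(-48) = 572*(-1/48) = -143/12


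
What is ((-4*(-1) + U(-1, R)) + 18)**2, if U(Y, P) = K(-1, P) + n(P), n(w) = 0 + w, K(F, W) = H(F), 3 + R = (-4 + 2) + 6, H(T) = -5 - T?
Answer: 361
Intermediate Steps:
R = 1 (R = -3 + ((-4 + 2) + 6) = -3 + (-2 + 6) = -3 + 4 = 1)
K(F, W) = -5 - F
n(w) = w
U(Y, P) = -4 + P (U(Y, P) = (-5 - 1*(-1)) + P = (-5 + 1) + P = -4 + P)
((-4*(-1) + U(-1, R)) + 18)**2 = ((-4*(-1) + (-4 + 1)) + 18)**2 = ((4 - 3) + 18)**2 = (1 + 18)**2 = 19**2 = 361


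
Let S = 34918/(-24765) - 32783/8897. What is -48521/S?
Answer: 822371996985/86348957 ≈ 9523.8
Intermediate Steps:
S = -86348957/16948785 (S = 34918*(-1/24765) - 32783*1/8897 = -2686/1905 - 32783/8897 = -86348957/16948785 ≈ -5.0947)
-48521/S = -48521/(-86348957/16948785) = -48521*(-16948785/86348957) = 822371996985/86348957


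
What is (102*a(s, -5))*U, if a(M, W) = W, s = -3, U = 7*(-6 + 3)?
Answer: 10710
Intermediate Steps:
U = -21 (U = 7*(-3) = -21)
(102*a(s, -5))*U = (102*(-5))*(-21) = -510*(-21) = 10710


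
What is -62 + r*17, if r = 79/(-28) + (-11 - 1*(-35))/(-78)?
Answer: -41931/364 ≈ -115.20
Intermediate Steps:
r = -1139/364 (r = 79*(-1/28) + (-11 + 35)*(-1/78) = -79/28 + 24*(-1/78) = -79/28 - 4/13 = -1139/364 ≈ -3.1291)
-62 + r*17 = -62 - 1139/364*17 = -62 - 19363/364 = -41931/364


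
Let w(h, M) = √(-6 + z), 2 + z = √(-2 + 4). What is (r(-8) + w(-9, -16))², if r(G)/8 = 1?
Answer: (8 + I*√(8 - √2))² ≈ 57.414 + 41.06*I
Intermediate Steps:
z = -2 + √2 (z = -2 + √(-2 + 4) = -2 + √2 ≈ -0.58579)
r(G) = 8 (r(G) = 8*1 = 8)
w(h, M) = √(-8 + √2) (w(h, M) = √(-6 + (-2 + √2)) = √(-8 + √2))
(r(-8) + w(-9, -16))² = (8 + √(-8 + √2))²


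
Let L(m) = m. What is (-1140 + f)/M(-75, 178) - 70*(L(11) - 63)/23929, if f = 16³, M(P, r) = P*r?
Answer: -11070062/159726075 ≈ -0.069306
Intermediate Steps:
f = 4096
(-1140 + f)/M(-75, 178) - 70*(L(11) - 63)/23929 = (-1140 + 4096)/((-75*178)) - 70*(11 - 63)/23929 = 2956/(-13350) - 70*(-52)*(1/23929) = 2956*(-1/13350) + 3640*(1/23929) = -1478/6675 + 3640/23929 = -11070062/159726075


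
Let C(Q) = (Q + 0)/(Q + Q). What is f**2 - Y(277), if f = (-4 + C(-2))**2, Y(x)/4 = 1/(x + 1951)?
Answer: 1337341/8912 ≈ 150.06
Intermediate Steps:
C(Q) = 1/2 (C(Q) = Q/((2*Q)) = Q*(1/(2*Q)) = 1/2)
Y(x) = 4/(1951 + x) (Y(x) = 4/(x + 1951) = 4/(1951 + x))
f = 49/4 (f = (-4 + 1/2)**2 = (-7/2)**2 = 49/4 ≈ 12.250)
f**2 - Y(277) = (49/4)**2 - 4/(1951 + 277) = 2401/16 - 4/2228 = 2401/16 - 1*1/557 = 2401/16 - 1/557 = 1337341/8912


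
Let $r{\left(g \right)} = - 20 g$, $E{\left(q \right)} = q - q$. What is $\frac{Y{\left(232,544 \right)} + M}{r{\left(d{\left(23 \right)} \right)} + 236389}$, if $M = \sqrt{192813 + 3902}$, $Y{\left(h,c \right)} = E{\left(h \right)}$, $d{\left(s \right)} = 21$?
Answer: $\frac{\sqrt{196715}}{235969} \approx 0.0018796$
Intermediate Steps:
$E{\left(q \right)} = 0$
$Y{\left(h,c \right)} = 0$
$M = \sqrt{196715} \approx 443.53$
$\frac{Y{\left(232,544 \right)} + M}{r{\left(d{\left(23 \right)} \right)} + 236389} = \frac{0 + \sqrt{196715}}{\left(-20\right) 21 + 236389} = \frac{\sqrt{196715}}{-420 + 236389} = \frac{\sqrt{196715}}{235969}$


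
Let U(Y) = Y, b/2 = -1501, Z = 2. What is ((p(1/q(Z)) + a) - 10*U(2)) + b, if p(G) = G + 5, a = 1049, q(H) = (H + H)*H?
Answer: -15743/8 ≈ -1967.9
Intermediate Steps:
b = -3002 (b = 2*(-1501) = -3002)
q(H) = 2*H**2 (q(H) = (2*H)*H = 2*H**2)
p(G) = 5 + G
((p(1/q(Z)) + a) - 10*U(2)) + b = (((5 + 1/(2*2**2)) + 1049) - 10*2) - 3002 = (((5 + 1/(2*4)) + 1049) - 20) - 3002 = (((5 + 1/8) + 1049) - 20) - 3002 = ((41/8 + 1049) - 20) - 3002 = (8433/8 - 20) - 3002 = 8273/8 - 3002 = -15743/8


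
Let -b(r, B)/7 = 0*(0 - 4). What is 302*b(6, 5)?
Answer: 0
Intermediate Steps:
b(r, B) = 0 (b(r, B) = -0*(0 - 4) = -0*(-4) = -7*0 = 0)
302*b(6, 5) = 302*0 = 0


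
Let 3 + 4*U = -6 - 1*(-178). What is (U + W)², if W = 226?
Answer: 1151329/16 ≈ 71958.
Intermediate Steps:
U = 169/4 (U = -¾ + (-6 - 1*(-178))/4 = -¾ + (-6 + 178)/4 = -¾ + (¼)*172 = -¾ + 43 = 169/4 ≈ 42.250)
(U + W)² = (169/4 + 226)² = (1073/4)² = 1151329/16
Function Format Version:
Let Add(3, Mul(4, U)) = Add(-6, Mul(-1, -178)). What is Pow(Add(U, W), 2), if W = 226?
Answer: Rational(1151329, 16) ≈ 71958.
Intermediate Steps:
U = Rational(169, 4) (U = Add(Rational(-3, 4), Mul(Rational(1, 4), Add(-6, Mul(-1, -178)))) = Add(Rational(-3, 4), Mul(Rational(1, 4), Add(-6, 178))) = Add(Rational(-3, 4), Mul(Rational(1, 4), 172)) = Add(Rational(-3, 4), 43) = Rational(169, 4) ≈ 42.250)
Pow(Add(U, W), 2) = Pow(Add(Rational(169, 4), 226), 2) = Pow(Rational(1073, 4), 2) = Rational(1151329, 16)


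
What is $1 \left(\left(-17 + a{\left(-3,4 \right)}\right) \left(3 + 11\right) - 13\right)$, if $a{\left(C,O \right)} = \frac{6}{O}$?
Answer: $-230$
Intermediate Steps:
$1 \left(\left(-17 + a{\left(-3,4 \right)}\right) \left(3 + 11\right) - 13\right) = 1 \left(\left(-17 + \frac{6}{4}\right) \left(3 + 11\right) - 13\right) = 1 \left(\left(-17 + 6 \cdot \frac{1}{4}\right) 14 - 13\right) = 1 \left(\left(-17 + \frac{3}{2}\right) 14 - 13\right) = 1 \left(\left(- \frac{31}{2}\right) 14 - 13\right) = 1 \left(-217 - 13\right) = 1 \left(-230\right) = -230$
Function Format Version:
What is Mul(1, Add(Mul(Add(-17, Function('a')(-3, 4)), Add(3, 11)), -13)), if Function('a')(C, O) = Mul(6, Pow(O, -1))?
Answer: -230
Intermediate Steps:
Mul(1, Add(Mul(Add(-17, Function('a')(-3, 4)), Add(3, 11)), -13)) = Mul(1, Add(Mul(Add(-17, Mul(6, Pow(4, -1))), Add(3, 11)), -13)) = Mul(1, Add(Mul(Add(-17, Mul(6, Rational(1, 4))), 14), -13)) = Mul(1, Add(Mul(Add(-17, Rational(3, 2)), 14), -13)) = Mul(1, Add(Mul(Rational(-31, 2), 14), -13)) = Mul(1, Add(-217, -13)) = Mul(1, -230) = -230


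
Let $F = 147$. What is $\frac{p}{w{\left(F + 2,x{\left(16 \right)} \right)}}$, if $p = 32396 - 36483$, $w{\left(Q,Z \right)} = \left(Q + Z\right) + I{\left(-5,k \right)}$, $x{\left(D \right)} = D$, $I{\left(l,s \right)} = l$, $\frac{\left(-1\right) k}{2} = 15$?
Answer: $- \frac{4087}{160} \approx -25.544$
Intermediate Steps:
$k = -30$ ($k = \left(-2\right) 15 = -30$)
$w{\left(Q,Z \right)} = -5 + Q + Z$ ($w{\left(Q,Z \right)} = \left(Q + Z\right) - 5 = -5 + Q + Z$)
$p = -4087$
$\frac{p}{w{\left(F + 2,x{\left(16 \right)} \right)}} = - \frac{4087}{-5 + \left(147 + 2\right) + 16} = - \frac{4087}{-5 + 149 + 16} = - \frac{4087}{160}$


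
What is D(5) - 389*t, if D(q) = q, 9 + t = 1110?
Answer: -428284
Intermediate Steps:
t = 1101 (t = -9 + 1110 = 1101)
D(5) - 389*t = 5 - 389*1101 = 5 - 428289 = -428284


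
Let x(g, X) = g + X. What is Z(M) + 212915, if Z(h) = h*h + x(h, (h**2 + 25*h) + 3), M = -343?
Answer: 439298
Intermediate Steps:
x(g, X) = X + g
Z(h) = 3 + 2*h**2 + 26*h (Z(h) = h*h + (((h**2 + 25*h) + 3) + h) = h**2 + ((3 + h**2 + 25*h) + h) = h**2 + (3 + h**2 + 26*h) = 3 + 2*h**2 + 26*h)
Z(M) + 212915 = (3 + 2*(-343)**2 + 26*(-343)) + 212915 = (3 + 2*117649 - 8918) + 212915 = (3 + 235298 - 8918) + 212915 = 226383 + 212915 = 439298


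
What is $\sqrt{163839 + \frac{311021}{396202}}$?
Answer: $\frac{\sqrt{25718918155004798}}{396202} \approx 404.77$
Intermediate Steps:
$\sqrt{163839 + \frac{311021}{396202}} = \sqrt{\frac{64913650499}{396202}} = \frac{\sqrt{25718918155004798}}{396202}$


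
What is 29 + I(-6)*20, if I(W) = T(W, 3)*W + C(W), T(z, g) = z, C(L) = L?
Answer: 629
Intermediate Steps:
I(W) = W + W**2 (I(W) = W*W + W = W**2 + W = W + W**2)
29 + I(-6)*20 = 29 - 6*(1 - 6)*20 = 29 - 6*(-5)*20 = 29 + 30*20 = 29 + 600 = 629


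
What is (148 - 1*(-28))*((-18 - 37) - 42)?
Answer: -17072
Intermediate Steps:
(148 - 1*(-28))*((-18 - 37) - 42) = (148 + 28)*(-55 - 42) = 176*(-97) = -17072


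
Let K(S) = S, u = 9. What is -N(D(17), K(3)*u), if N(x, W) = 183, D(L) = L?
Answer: -183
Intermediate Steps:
-N(D(17), K(3)*u) = -1*183 = -183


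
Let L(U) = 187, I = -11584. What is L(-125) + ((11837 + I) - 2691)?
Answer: -2251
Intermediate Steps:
L(-125) + ((11837 + I) - 2691) = 187 + ((11837 - 11584) - 2691) = 187 + (253 - 2691) = 187 - 2438 = -2251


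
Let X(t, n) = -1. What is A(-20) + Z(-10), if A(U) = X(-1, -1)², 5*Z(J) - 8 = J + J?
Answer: -7/5 ≈ -1.4000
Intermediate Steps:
Z(J) = 8/5 + 2*J/5 (Z(J) = 8/5 + (J + J)/5 = 8/5 + (2*J)/5 = 8/5 + 2*J/5)
A(U) = 1 (A(U) = (-1)² = 1)
A(-20) + Z(-10) = 1 + (8/5 + (⅖)*(-10)) = 1 + (8/5 - 4) = 1 - 12/5 = -7/5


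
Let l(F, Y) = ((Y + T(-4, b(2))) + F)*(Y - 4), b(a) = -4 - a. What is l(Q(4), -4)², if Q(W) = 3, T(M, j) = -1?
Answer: 256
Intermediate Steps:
l(F, Y) = (-4 + Y)*(-1 + F + Y) (l(F, Y) = ((Y - 1) + F)*(Y - 4) = ((-1 + Y) + F)*(-4 + Y) = (-1 + F + Y)*(-4 + Y) = (-4 + Y)*(-1 + F + Y))
l(Q(4), -4)² = (4 + (-4)² - 5*(-4) - 4*3 + 3*(-4))² = (4 + 16 + 20 - 12 - 12)² = 16² = 256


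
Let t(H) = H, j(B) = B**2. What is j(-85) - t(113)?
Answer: 7112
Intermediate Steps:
j(-85) - t(113) = (-85)**2 - 1*113 = 7225 - 113 = 7112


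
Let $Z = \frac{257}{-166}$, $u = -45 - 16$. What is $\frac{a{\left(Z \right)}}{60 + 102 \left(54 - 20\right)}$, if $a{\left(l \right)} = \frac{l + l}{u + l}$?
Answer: $\frac{257}{18315612} \approx 1.4032 \cdot 10^{-5}$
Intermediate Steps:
$u = -61$
$Z = - \frac{257}{166}$ ($Z = 257 \left(- \frac{1}{166}\right) = - \frac{257}{166} \approx -1.5482$)
$a{\left(l \right)} = \frac{2 l}{-61 + l}$ ($a{\left(l \right)} = \frac{l + l}{-61 + l} = \frac{2 l}{-61 + l}$)
$\frac{a{\left(Z \right)}}{60 + 102 \left(54 - 20\right)} = \frac{2 \left(- \frac{257}{166}\right) \frac{1}{-61 - \frac{257}{166}}}{60 + 102 \left(54 - 20\right)} = \frac{2 \left(- \frac{257}{166}\right) \frac{1}{- \frac{10383}{166}}}{60 + 102 \left(54 - 20\right)} = \frac{2 \left(- \frac{257}{166}\right) \left(- \frac{166}{10383}\right)}{60 + 102 \cdot 34} = \frac{514}{10383 \left(60 + 3468\right)} = \frac{514}{10383 \cdot 3528} = \frac{514}{10383} \cdot \frac{1}{3528} = \frac{257}{18315612}$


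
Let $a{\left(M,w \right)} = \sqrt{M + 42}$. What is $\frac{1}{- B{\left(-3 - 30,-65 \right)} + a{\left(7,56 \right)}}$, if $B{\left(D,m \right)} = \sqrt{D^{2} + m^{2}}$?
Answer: $- \frac{7}{5265} - \frac{\sqrt{5314}}{5265} \approx -0.015175$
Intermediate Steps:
$a{\left(M,w \right)} = \sqrt{42 + M}$
$\frac{1}{- B{\left(-3 - 30,-65 \right)} + a{\left(7,56 \right)}} = \frac{1}{- \sqrt{\left(-3 - 30\right)^{2} + \left(-65\right)^{2}} + \sqrt{42 + 7}} = \frac{1}{- \sqrt{\left(-33\right)^{2} + 4225} + \sqrt{49}} = \frac{1}{- \sqrt{1089 + 4225} + 7} = \frac{1}{- \sqrt{5314} + 7} = \frac{1}{7 - \sqrt{5314}}$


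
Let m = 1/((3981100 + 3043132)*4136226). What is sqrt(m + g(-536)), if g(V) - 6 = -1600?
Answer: I*sqrt(84095847051855250294307531139)/7263452757108 ≈ 39.925*I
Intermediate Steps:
g(V) = -1594 (g(V) = 6 - 1600 = -1594)
m = 1/29053811028432 (m = (1/4136226)/7024232 = (1/7024232)*(1/4136226) = 1/29053811028432 ≈ 3.4419e-14)
sqrt(m + g(-536)) = sqrt(1/29053811028432 - 1594) = sqrt(-46311774779320607/29053811028432) = I*sqrt(84095847051855250294307531139)/7263452757108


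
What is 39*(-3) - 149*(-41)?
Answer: 5992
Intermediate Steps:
39*(-3) - 149*(-41) = -117 + 6109 = 5992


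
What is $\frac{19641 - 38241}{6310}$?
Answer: $- \frac{1860}{631} \approx -2.9477$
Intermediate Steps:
$\frac{19641 - 38241}{6310} = \left(19641 - 38241\right) \frac{1}{6310} = \left(-18600\right) \frac{1}{6310} = - \frac{1860}{631}$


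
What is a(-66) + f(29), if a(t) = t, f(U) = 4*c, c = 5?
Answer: -46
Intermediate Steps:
f(U) = 20 (f(U) = 4*5 = 20)
a(-66) + f(29) = -66 + 20 = -46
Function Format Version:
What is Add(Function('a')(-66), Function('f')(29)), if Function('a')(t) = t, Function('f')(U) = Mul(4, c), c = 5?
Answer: -46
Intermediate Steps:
Function('f')(U) = 20 (Function('f')(U) = Mul(4, 5) = 20)
Add(Function('a')(-66), Function('f')(29)) = Add(-66, 20) = -46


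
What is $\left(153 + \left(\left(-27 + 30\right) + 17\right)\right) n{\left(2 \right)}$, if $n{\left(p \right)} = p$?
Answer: $346$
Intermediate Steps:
$\left(153 + \left(\left(-27 + 30\right) + 17\right)\right) n{\left(2 \right)} = \left(153 + \left(\left(-27 + 30\right) + 17\right)\right) 2 = \left(153 + \left(3 + 17\right)\right) 2 = \left(153 + 20\right) 2 = 173 \cdot 2 = 346$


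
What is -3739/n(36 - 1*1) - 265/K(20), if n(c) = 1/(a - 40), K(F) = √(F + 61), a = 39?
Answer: 33386/9 ≈ 3709.6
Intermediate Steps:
K(F) = √(61 + F)
n(c) = -1 (n(c) = 1/(39 - 40) = 1/(-1) = -1)
-3739/n(36 - 1*1) - 265/K(20) = -3739/(-1) - 265/√(61 + 20) = -3739*(-1) - 265/(√81) = 3739 - 265/9 = 33386/9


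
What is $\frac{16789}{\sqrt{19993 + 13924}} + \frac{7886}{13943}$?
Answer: $\frac{7886}{13943} + \frac{16789 \sqrt{33917}}{33917} \approx 91.728$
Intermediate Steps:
$\frac{16789}{\sqrt{19993 + 13924}} + \frac{7886}{13943} = \frac{16789}{\sqrt{33917}} + 7886 \cdot \frac{1}{13943} = 16789 \frac{\sqrt{33917}}{33917} + \frac{7886}{13943} = \frac{16789 \sqrt{33917}}{33917} + \frac{7886}{13943} = \frac{7886}{13943} + \frac{16789 \sqrt{33917}}{33917}$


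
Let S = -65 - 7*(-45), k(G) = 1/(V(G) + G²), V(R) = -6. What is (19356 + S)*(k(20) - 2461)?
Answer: -9505312299/197 ≈ -4.8250e+7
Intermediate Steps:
k(G) = 1/(-6 + G²)
S = 250 (S = -65 + 315 = 250)
(19356 + S)*(k(20) - 2461) = (19356 + 250)*(1/(-6 + 20²) - 2461) = 19606*(1/(-6 + 400) - 2461) = 19606*(1/394 - 2461) = 19606*(-969633/394) = -9505312299/197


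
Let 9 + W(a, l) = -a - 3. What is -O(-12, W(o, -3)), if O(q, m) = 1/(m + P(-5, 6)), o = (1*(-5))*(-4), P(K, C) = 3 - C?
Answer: 1/35 ≈ 0.028571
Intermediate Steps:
o = 20 (o = -5*(-4) = 20)
W(a, l) = -12 - a (W(a, l) = -9 + (-a - 3) = -9 + (-3 - a) = -12 - a)
O(q, m) = 1/(-3 + m) (O(q, m) = 1/(m + (3 - 1*6)) = 1/(m + (3 - 6)) = 1/(m - 3) = 1/(-3 + m))
-O(-12, W(o, -3)) = -1/(-3 + (-12 - 1*20)) = -1/(-3 + (-12 - 20)) = -1/(-3 - 32) = -1/(-35) = -1*(-1/35) = 1/35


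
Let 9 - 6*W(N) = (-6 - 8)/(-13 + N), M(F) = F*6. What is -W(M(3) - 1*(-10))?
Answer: -149/90 ≈ -1.6556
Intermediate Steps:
M(F) = 6*F
W(N) = 3/2 + 7/(3*(-13 + N)) (W(N) = 3/2 - (-6 - 8)/(6*(-13 + N)) = 3/2 - (-7)/(3*(-13 + N)) = 3/2 + 7/(3*(-13 + N)))
-W(M(3) - 1*(-10)) = -(-103 + 9*(6*3 - 1*(-10)))/(6*(-13 + (6*3 - 1*(-10)))) = -(-103 + 9*(18 + 10))/(6*(-13 + (18 + 10))) = -(-103 + 9*28)/(6*(-13 + 28)) = -(-103 + 252)/(6*15) = -149/(6*15) = -1*149/90 = -149/90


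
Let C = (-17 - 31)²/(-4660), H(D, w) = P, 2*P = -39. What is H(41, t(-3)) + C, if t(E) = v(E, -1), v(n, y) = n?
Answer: -46587/2330 ≈ -19.994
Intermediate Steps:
t(E) = E
P = -39/2 (P = (½)*(-39) = -39/2 ≈ -19.500)
H(D, w) = -39/2
C = -576/1165 (C = (-48)²*(-1/4660) = 2304*(-1/4660) = -576/1165 ≈ -0.49442)
H(41, t(-3)) + C = -39/2 - 576/1165 = -46587/2330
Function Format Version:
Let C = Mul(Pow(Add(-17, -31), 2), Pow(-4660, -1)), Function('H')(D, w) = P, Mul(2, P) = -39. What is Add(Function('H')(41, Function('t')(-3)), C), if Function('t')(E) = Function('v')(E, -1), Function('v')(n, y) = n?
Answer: Rational(-46587, 2330) ≈ -19.994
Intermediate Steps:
Function('t')(E) = E
P = Rational(-39, 2) (P = Mul(Rational(1, 2), -39) = Rational(-39, 2) ≈ -19.500)
Function('H')(D, w) = Rational(-39, 2)
C = Rational(-576, 1165) (C = Mul(Pow(-48, 2), Rational(-1, 4660)) = Mul(2304, Rational(-1, 4660)) = Rational(-576, 1165) ≈ -0.49442)
Add(Function('H')(41, Function('t')(-3)), C) = Add(Rational(-39, 2), Rational(-576, 1165)) = Rational(-46587, 2330)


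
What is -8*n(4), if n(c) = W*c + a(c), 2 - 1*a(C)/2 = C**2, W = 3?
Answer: 128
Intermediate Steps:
a(C) = 4 - 2*C**2
n(c) = 4 - 2*c**2 + 3*c (n(c) = 3*c + (4 - 2*c**2) = 4 - 2*c**2 + 3*c)
-8*n(4) = -8*(4 - 2*4**2 + 3*4) = -8*(4 - 2*16 + 12) = -8*(4 - 32 + 12) = -8*(-16) = 128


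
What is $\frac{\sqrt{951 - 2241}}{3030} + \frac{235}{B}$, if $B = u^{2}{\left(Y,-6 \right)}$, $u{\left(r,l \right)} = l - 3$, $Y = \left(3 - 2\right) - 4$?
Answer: $\frac{235}{81} + \frac{i \sqrt{1290}}{3030} \approx 2.9012 + 0.011854 i$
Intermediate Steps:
$Y = -3$ ($Y = 1 - 4 = -3$)
$u{\left(r,l \right)} = -3 + l$ ($u{\left(r,l \right)} = l - 3 = -3 + l$)
$B = 81$ ($B = \left(-3 - 6\right)^{2} = \left(-9\right)^{2} = 81$)
$\frac{\sqrt{951 - 2241}}{3030} + \frac{235}{B} = \frac{\sqrt{951 - 2241}}{3030} + \frac{235}{81} = \sqrt{-1290} \cdot \frac{1}{3030} + 235 \cdot \frac{1}{81} = i \sqrt{1290} \cdot \frac{1}{3030} + \frac{235}{81} = \frac{i \sqrt{1290}}{3030} + \frac{235}{81} = \frac{235}{81} + \frac{i \sqrt{1290}}{3030}$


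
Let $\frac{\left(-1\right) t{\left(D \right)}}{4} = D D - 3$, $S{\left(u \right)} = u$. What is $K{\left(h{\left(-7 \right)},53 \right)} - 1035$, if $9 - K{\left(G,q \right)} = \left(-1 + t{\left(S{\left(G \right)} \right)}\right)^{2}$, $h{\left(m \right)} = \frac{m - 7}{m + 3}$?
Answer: $-2470$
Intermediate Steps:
$h{\left(m \right)} = \frac{-7 + m}{3 + m}$
$t{\left(D \right)} = 12 - 4 D^{2}$ ($t{\left(D \right)} = - 4 \left(D D - 3\right) = - 4 \left(D^{2} - 3\right) = - 4 \left(-3 + D^{2}\right) = 12 - 4 D^{2}$)
$K{\left(G,q \right)} = 9 - \left(11 - 4 G^{2}\right)^{2}$ ($K{\left(G,q \right)} = 9 - \left(-1 - \left(-12 + 4 G^{2}\right)\right)^{2} = 9 - \left(11 - 4 G^{2}\right)^{2}$)
$K{\left(h{\left(-7 \right)},53 \right)} - 1035 = \left(9 - \left(-11 + 4 \left(\frac{-7 - 7}{3 - 7}\right)^{2}\right)^{2}\right) - 1035 = \left(9 - \left(-11 + 4 \left(\frac{1}{-4} \left(-14\right)\right)^{2}\right)^{2}\right) - 1035 = \left(9 - \left(-11 + 4 \left(\left(- \frac{1}{4}\right) \left(-14\right)\right)^{2}\right)^{2}\right) - 1035 = \left(9 - \left(-11 + 4 \left(\frac{7}{2}\right)^{2}\right)^{2}\right) - 1035 = \left(9 - \left(-11 + 4 \cdot \frac{49}{4}\right)^{2}\right) - 1035 = \left(9 - \left(-11 + 49\right)^{2}\right) - 1035 = \left(9 - 38^{2}\right) - 1035 = \left(9 - 1444\right) - 1035 = -1435 - 1035 = -2470$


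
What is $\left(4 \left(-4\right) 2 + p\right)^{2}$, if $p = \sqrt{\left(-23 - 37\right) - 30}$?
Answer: $934 - 192 i \sqrt{10} \approx 934.0 - 607.16 i$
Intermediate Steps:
$p = 3 i \sqrt{10}$ ($p = \sqrt{\left(-23 - 37\right) - 30} = \sqrt{-60 - 30} = \sqrt{-90} = 3 i \sqrt{10} \approx 9.4868 i$)
$\left(4 \left(-4\right) 2 + p\right)^{2} = \left(4 \left(-4\right) 2 + 3 i \sqrt{10}\right)^{2} = \left(\left(-16\right) 2 + 3 i \sqrt{10}\right)^{2} = \left(-32 + 3 i \sqrt{10}\right)^{2}$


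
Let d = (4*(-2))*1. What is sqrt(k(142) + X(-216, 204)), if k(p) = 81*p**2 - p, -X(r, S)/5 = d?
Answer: sqrt(1633182) ≈ 1278.0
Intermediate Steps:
d = -8 (d = -8*1 = -8)
X(r, S) = 40 (X(r, S) = -5*(-8) = 40)
k(p) = -p + 81*p**2
sqrt(k(142) + X(-216, 204)) = sqrt(142*(-1 + 81*142) + 40) = sqrt(142*(-1 + 11502) + 40) = sqrt(142*11501 + 40) = sqrt(1633142 + 40) = sqrt(1633182)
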